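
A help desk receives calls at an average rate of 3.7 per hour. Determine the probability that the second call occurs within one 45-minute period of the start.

Over the interval, μ = 3.7 × 0.75 = 2.775 (a 45-minute period = 0.75 hours).
The second arrival falls in the interval iff at least 2 events occur there: P(S_2 ≤ t) = P(N ≥ 2) = 1 − P(N ≤ 1) ≈ 0.7646.

0.7646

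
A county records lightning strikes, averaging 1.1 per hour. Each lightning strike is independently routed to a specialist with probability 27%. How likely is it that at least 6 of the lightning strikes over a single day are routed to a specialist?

Thinning: the lightning strikes that are routed to a specialist themselves form a Poisson process with rate 0.27 × 1.1 = 0.297 per hour.
Over the interval, μ = 0.297 × 24 = 7.128 (a day = 24 hours).
P(N ≥ 6) = 1 − P(N ≤ 5) ≈ 0.7153.

0.7153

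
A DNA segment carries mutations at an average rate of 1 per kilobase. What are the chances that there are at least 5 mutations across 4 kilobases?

0.3712

Over the interval, μ = 1 × 4 = 4 (4 kilobases).
P(N ≥ 5) = 1 − P(N ≤ 4) = 1 − Σ_{j=0}^{4} e^(−μ) μ^j/j! ≈ 0.3712.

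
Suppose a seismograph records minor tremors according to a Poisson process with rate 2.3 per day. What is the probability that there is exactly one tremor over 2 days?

Over the interval, μ = 2.3 × 2 = 4.6 (2 days).
P(N = 1) = e^(−μ) μ^1/1! = e^(−4.6) · 4.6^1/1 ≈ 0.0462.

0.0462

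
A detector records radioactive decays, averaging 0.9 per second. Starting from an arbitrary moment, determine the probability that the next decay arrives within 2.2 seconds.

Inter-arrival times are exponential with rate λ = 0.9 per second.
P(T ≤ 2.2) = 1 − e^(−λt) = 1 − e^(−0.9 × 2.2) = 1 − e^(−1.98) ≈ 0.8619.

0.8619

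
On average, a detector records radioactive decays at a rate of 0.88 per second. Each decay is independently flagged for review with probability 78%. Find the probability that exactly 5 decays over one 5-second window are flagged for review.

Thinning: the decays that are flagged for review themselves form a Poisson process with rate 0.78 × 0.88 = 0.6864 per second.
Over the interval, μ = 0.6864 × 5 = 3.432 (a 5-second window = 5 seconds).
P(N = 5) = e^(−3.432) · 3.432^5/5! ≈ 0.1282.

0.1282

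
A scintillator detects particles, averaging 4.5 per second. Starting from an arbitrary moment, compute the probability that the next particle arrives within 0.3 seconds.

0.7408

Inter-arrival times are exponential with rate λ = 4.5 per second.
P(T ≤ 0.3) = 1 − e^(−λt) = 1 − e^(−4.5 × 0.3) = 1 − e^(−1.35) ≈ 0.7408.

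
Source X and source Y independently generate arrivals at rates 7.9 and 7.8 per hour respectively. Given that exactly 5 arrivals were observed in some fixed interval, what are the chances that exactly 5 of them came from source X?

Given the total, each event is independently from source X with probability p = λ_X/(λ_X+λ_Y) = 7.9/15.7 ≈ 0.5032.
So K ~ Binomial(5, 7.9/15.7): P(K = 5) = C(5,5) · (7.9/15.7)^5 · (7.8/15.7)^0 ≈ 0.0323.

0.0323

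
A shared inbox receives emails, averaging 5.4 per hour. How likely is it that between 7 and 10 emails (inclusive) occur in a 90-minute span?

0.5045

Over the interval, μ = 5.4 × 1.5 = 8.1 (a 90-minute span = 1.5 hours).
P(7 ≤ N ≤ 10) = Σ_{j=7}^{10} e^(−8.1) · 8.1^j/j! ≈ 0.5045.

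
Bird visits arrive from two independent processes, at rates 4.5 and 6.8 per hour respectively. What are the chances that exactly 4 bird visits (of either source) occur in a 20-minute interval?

Independent Poisson processes superpose: combined rate λ = 4.5 + 6.8 = 11.3 per hour.
Over the interval, μ = 11.3 × 1/3 ≈ 3.76667 (a 20-minute interval = 1/3 hours).
P(N = 4) = e^(−3.76667) · 3.76667^4/4! ≈ 0.1940.

0.1940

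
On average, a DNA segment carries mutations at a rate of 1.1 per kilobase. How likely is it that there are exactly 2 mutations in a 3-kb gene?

Over the interval, μ = 1.1 × 3 = 3.3 (a 3-kb gene = 3 kilobases).
P(N = 2) = e^(−μ) μ^2/2! = e^(−3.3) · 3.3^2/2 ≈ 0.2008.

0.2008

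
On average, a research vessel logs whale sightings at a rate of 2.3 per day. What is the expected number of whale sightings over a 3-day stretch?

E[N] = λt = 2.3 × 3 = 6.9 (a 3-day stretch = 3 days).

6.9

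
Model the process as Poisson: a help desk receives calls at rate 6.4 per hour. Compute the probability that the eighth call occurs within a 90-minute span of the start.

Over the interval, μ = 6.4 × 1.5 = 9.6 (a 90-minute span = 1.5 hours).
The eighth arrival falls in the interval iff at least 8 events occur there: P(S_8 ≤ t) = P(N ≥ 8) = 1 − P(N ≤ 7) ≈ 0.7416.

0.7416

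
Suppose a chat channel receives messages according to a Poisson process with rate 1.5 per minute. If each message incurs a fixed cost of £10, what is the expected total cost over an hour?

£900

E[N] = 1.5 × 60 = 90 (an hour = 60 minutes); E[cost] = 90 × £10 = £900.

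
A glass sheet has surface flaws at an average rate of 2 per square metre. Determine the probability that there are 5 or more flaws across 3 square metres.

0.7149

Over the interval, μ = 2 × 3 = 6 (3 square metres).
P(N ≥ 5) = 1 − P(N ≤ 4) = 1 − Σ_{j=0}^{4} e^(−μ) μ^j/j! ≈ 0.7149.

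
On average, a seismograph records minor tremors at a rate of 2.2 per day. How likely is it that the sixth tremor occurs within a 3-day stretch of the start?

Over the interval, μ = 2.2 × 3 = 6.6 (a 3-day stretch = 3 days).
The sixth arrival falls in the interval iff at least 6 events occur there: P(S_6 ≤ t) = P(N ≥ 6) = 1 − P(N ≤ 5) ≈ 0.6453.

0.6453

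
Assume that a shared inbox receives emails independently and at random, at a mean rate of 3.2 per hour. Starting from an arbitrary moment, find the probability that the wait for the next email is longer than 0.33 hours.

The wait for the next event is exponential with rate λ = 3.2 per hour.
P(T > 0.33) = e^(−λt) = e^(−3.2 × 0.33) = e^(−1.056) ≈ 0.3478.

0.3478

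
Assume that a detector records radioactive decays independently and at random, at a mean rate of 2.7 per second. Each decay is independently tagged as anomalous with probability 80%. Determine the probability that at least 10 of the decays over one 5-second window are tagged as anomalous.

0.6374

Thinning: the decays that are tagged as anomalous themselves form a Poisson process with rate 0.8 × 2.7 = 2.16 per second.
Over the interval, μ = 2.16 × 5 = 10.8 (a 5-second window = 5 seconds).
P(N ≥ 10) = 1 − P(N ≤ 9) ≈ 0.6374.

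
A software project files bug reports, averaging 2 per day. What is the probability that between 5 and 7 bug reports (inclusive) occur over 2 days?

Over the interval, μ = 2 × 2 = 4 (2 days).
P(5 ≤ N ≤ 7) = Σ_{j=5}^{7} e^(−4) · 4^j/j! ≈ 0.3200.

0.3200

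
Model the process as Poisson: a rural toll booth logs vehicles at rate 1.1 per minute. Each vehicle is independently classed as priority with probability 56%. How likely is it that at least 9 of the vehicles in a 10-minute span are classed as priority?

0.1697

Thinning: the vehicles that are classed as priority themselves form a Poisson process with rate 0.56 × 1.1 = 0.616 per minute.
Over the interval, μ = 0.616 × 10 = 6.16 (a 10-minute span = 10 minutes).
P(N ≥ 9) = 1 − P(N ≤ 8) ≈ 0.1697.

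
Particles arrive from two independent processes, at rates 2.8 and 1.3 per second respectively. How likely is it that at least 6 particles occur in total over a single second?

Independent Poisson processes superpose: combined rate λ = 2.8 + 1.3 = 4.1 per second.
So μ = 4.1.
P(N ≥ 6) = 1 − P(N ≤ 5) ≈ 0.2307.

0.2307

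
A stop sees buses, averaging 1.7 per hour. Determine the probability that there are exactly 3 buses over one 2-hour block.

0.2186

Over the interval, μ = 1.7 × 2 = 3.4 (a 2-hour block = 2 hours).
P(N = 3) = e^(−μ) μ^3/3! = e^(−3.4) · 3.4^3/6 ≈ 0.2186.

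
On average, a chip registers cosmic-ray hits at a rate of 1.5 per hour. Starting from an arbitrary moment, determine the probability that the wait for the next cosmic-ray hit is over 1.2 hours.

The wait for the next event is exponential with rate λ = 1.5 per hour.
P(T > 1.2) = e^(−λt) = e^(−1.5 × 1.2) = e^(−1.8) ≈ 0.1653.

0.1653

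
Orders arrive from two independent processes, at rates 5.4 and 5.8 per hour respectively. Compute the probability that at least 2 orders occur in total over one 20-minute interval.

0.8868

Independent Poisson processes superpose: combined rate λ = 5.4 + 5.8 = 11.2 per hour.
Over the interval, μ = 11.2 × 1/3 ≈ 3.73333 (a 20-minute interval = 1/3 hours).
P(N ≥ 2) = 1 − P(N ≤ 1) ≈ 0.8868.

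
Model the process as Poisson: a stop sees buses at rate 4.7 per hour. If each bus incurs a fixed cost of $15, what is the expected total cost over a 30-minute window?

$35.25

E[N] = 4.7 × 0.5 = 2.35 (a 30-minute window = 0.5 hours); E[cost] = 2.35 × $15 = $35.25.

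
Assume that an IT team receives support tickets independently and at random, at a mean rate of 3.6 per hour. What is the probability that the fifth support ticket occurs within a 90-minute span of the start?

0.6267

Over the interval, μ = 3.6 × 1.5 = 5.4 (a 90-minute span = 1.5 hours).
The fifth arrival falls in the interval iff at least 5 events occur there: P(S_5 ≤ t) = P(N ≥ 5) = 1 − P(N ≤ 4) ≈ 0.6267.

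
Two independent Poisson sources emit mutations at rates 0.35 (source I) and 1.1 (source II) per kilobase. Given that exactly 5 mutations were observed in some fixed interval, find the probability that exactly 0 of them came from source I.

Given the total, each event is independently from source I with probability p = λ_I/(λ_I+λ_II) = 0.35/1.45 ≈ 0.2414.
So K ~ Binomial(5, 0.35/1.45): P(K = 0) = C(5,0) · (0.35/1.45)^0 · (1.1/1.45)^5 ≈ 0.2513.

0.2513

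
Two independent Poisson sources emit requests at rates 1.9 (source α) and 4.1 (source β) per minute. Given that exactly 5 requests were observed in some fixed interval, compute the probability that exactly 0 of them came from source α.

0.1490

Given the total, each event is independently from source α with probability p = λ_α/(λ_α+λ_β) = 1.9/6 ≈ 0.3167.
So K ~ Binomial(5, 1.9/6): P(K = 0) = C(5,0) · (1.9/6)^0 · (4.1/6)^5 ≈ 0.1490.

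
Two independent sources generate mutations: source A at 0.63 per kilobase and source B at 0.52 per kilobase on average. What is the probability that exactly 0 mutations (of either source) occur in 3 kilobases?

Independent Poisson processes superpose: combined rate λ = 0.63 + 0.52 = 1.15 per kilobase.
Over the interval, μ = 1.15 × 3 = 3.45 (3 kilobases).
P(N = 0) = e^(−3.45) · 3.45^0/0! ≈ 0.0317.

0.0317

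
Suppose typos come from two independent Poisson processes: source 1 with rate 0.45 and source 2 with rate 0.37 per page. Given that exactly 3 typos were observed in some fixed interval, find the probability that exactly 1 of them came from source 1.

0.3352

Given the total, each event is independently from source 1 with probability p = λ_1/(λ_1+λ_2) = 0.45/0.82 ≈ 0.5488.
So K ~ Binomial(3, 0.45/0.82): P(K = 1) = C(3,1) · (0.45/0.82)^1 · (0.37/0.82)^2 ≈ 0.3352.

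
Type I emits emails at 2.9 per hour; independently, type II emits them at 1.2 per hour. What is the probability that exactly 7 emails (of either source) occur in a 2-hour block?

0.1358

Independent Poisson processes superpose: combined rate λ = 2.9 + 1.2 = 4.1 per hour.
Over the interval, μ = 4.1 × 2 = 8.2 (a 2-hour block = 2 hours).
P(N = 7) = e^(−8.2) · 8.2^7/7! ≈ 0.1358.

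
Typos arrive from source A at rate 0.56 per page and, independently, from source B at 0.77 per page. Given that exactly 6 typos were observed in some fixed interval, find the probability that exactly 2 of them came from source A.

0.2988

Given the total, each event is independently from source A with probability p = λ_A/(λ_A+λ_B) = 0.56/1.33 ≈ 0.4211.
So K ~ Binomial(6, 0.56/1.33): P(K = 2) = C(6,2) · (0.56/1.33)^2 · (0.77/1.33)^4 ≈ 0.2988.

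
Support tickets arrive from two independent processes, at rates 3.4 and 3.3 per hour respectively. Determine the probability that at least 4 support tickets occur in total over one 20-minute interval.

0.1872

Independent Poisson processes superpose: combined rate λ = 3.4 + 3.3 = 6.7 per hour.
Over the interval, μ = 6.7 × 1/3 ≈ 2.23333 (a 20-minute interval = 1/3 hours).
P(N ≥ 4) = 1 − P(N ≤ 3) ≈ 0.1872.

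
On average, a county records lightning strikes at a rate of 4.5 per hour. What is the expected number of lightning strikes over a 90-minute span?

6.75

E[N] = λt = 4.5 × 1.5 = 6.75 (a 90-minute span = 1.5 hours).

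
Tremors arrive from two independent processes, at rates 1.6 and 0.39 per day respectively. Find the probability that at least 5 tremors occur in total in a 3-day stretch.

Independent Poisson processes superpose: combined rate λ = 1.6 + 0.39 = 1.99 per day.
Over the interval, μ = 1.99 × 3 = 5.97 (a 3-day stretch = 3 days).
P(N ≥ 5) = 1 − P(N ≤ 4) ≈ 0.7109.

0.7109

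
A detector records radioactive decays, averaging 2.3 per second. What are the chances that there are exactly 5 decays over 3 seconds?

0.1314

Over the interval, μ = 2.3 × 3 = 6.9 (3 seconds).
P(N = 5) = e^(−μ) μ^5/5! = e^(−6.9) · 6.9^5/120 ≈ 0.1314.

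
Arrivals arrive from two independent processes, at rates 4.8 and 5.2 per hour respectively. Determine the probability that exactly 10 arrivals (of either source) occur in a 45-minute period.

Independent Poisson processes superpose: combined rate λ = 4.8 + 5.2 = 10 per hour.
Over the interval, μ = 10 × 0.75 = 7.5 (a 45-minute period = 0.75 hours).
P(N = 10) = e^(−7.5) · 7.5^10/10! ≈ 0.0858.

0.0858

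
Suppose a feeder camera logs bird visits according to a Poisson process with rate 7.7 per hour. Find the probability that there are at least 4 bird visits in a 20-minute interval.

Over the interval, μ = 7.7 × 1/3 ≈ 2.56667 (a 20-minute interval = 1/3 hours).
P(N ≥ 4) = 1 − P(N ≤ 3) = 1 − Σ_{j=0}^{3} e^(−μ) μ^j/j! ≈ 0.2568.

0.2568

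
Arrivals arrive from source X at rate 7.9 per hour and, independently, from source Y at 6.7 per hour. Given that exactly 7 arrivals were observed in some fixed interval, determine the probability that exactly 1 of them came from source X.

Given the total, each event is independently from source X with probability p = λ_X/(λ_X+λ_Y) = 7.9/14.6 ≈ 0.5411.
So K ~ Binomial(7, 7.9/14.6): P(K = 1) = C(7,1) · (7.9/14.6)^1 · (6.7/14.6)^6 ≈ 0.0354.

0.0354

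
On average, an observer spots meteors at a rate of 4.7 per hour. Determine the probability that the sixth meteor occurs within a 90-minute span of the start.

0.7056

Over the interval, μ = 4.7 × 1.5 = 7.05 (a 90-minute span = 1.5 hours).
The sixth arrival falls in the interval iff at least 6 events occur there: P(S_6 ≤ t) = P(N ≥ 6) = 1 − P(N ≤ 5) ≈ 0.7056.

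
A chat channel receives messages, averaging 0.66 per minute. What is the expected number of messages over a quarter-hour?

E[N] = λt = 0.66 × 15 = 9.9 (a quarter-hour = 15 minutes).

9.9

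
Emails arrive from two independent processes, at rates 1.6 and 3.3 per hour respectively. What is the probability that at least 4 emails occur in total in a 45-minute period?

Independent Poisson processes superpose: combined rate λ = 1.6 + 3.3 = 4.9 per hour.
Over the interval, μ = 4.9 × 0.75 = 3.675 (a 45-minute period = 0.75 hours).
P(N ≥ 4) = 1 − P(N ≤ 3) ≈ 0.5006.

0.5006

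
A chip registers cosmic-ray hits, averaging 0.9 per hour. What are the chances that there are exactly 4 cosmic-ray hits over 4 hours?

0.1912

Over the interval, μ = 0.9 × 4 = 3.6 (4 hours).
P(N = 4) = e^(−μ) μ^4/4! = e^(−3.6) · 3.6^4/24 ≈ 0.1912.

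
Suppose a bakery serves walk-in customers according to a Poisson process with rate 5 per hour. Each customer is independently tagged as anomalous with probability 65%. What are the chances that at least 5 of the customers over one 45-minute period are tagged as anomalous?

Thinning: the customers that are tagged as anomalous themselves form a Poisson process with rate 0.65 × 5 = 3.25 per hour.
Over the interval, μ = 3.25 × 0.75 = 2.4375 (a 45-minute period = 0.75 hours).
P(N ≥ 5) = 1 − P(N ≤ 4) ≈ 0.1006.

0.1006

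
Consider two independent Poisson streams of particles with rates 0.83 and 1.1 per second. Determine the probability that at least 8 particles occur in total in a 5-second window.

0.7466

Independent Poisson processes superpose: combined rate λ = 0.83 + 1.1 = 1.93 per second.
Over the interval, μ = 1.93 × 5 = 9.65 (a 5-second window = 5 seconds).
P(N ≥ 8) = 1 − P(N ≤ 7) ≈ 0.7466.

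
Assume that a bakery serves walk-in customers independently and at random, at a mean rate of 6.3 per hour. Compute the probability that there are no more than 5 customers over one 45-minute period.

0.6641

Over the interval, μ = 6.3 × 0.75 = 4.725 (a 45-minute period = 0.75 hours).
P(N ≤ 5) = Σ_{j=0}^{5} e^(−μ) μ^j/j! ≈ 0.6641.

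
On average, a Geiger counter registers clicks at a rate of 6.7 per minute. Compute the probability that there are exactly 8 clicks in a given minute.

With mean μ = 6.7 per minute,
P(N = 8) = e^(−μ) μ^8/8! = e^(−6.7) · 6.7^8/40320 ≈ 0.1240.

0.1240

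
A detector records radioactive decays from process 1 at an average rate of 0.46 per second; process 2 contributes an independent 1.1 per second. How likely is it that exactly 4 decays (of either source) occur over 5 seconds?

0.0632

Independent Poisson processes superpose: combined rate λ = 0.46 + 1.1 = 1.56 per second.
Over the interval, μ = 1.56 × 5 = 7.8 (5 seconds).
P(N = 4) = e^(−7.8) · 7.8^4/4! ≈ 0.0632.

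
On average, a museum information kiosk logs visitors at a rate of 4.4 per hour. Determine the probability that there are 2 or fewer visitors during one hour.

0.1851

With mean μ = 4.4 per hour,
P(N ≤ 2) = Σ_{j=0}^{2} e^(−μ) μ^j/j! ≈ 0.1851.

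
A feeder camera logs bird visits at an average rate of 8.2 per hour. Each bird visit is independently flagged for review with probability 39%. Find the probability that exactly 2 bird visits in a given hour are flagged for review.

0.2089

Thinning: the bird visits that are flagged for review themselves form a Poisson process with rate 0.39 × 8.2 = 3.198 per hour.
So μ = 3.198.
P(N = 2) = e^(−3.198) · 3.198^2/2! ≈ 0.2089.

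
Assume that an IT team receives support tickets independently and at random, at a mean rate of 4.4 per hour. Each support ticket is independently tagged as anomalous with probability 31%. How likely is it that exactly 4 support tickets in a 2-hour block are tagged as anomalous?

0.1508

Thinning: the support tickets that are tagged as anomalous themselves form a Poisson process with rate 0.31 × 4.4 = 1.364 per hour.
Over the interval, μ = 1.364 × 2 = 2.728 (a 2-hour block = 2 hours).
P(N = 4) = e^(−2.728) · 2.728^4/4! ≈ 0.1508.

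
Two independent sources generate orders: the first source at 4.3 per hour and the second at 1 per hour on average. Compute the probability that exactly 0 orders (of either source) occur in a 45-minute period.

Independent Poisson processes superpose: combined rate λ = 4.3 + 1 = 5.3 per hour.
Over the interval, μ = 5.3 × 0.75 = 3.975 (a 45-minute period = 0.75 hours).
P(N = 0) = e^(−3.975) · 3.975^0/0! ≈ 0.0188.

0.0188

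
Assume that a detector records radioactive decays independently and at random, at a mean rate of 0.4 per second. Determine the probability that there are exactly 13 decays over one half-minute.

Over the interval, μ = 0.4 × 30 = 12 (a half-minute = 30 seconds).
P(N = 13) = e^(−μ) μ^13/13! = e^(−12) · 12^13/6227020800 ≈ 0.1056.

0.1056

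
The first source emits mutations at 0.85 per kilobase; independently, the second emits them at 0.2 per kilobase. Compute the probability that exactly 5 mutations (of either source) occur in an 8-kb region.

0.0784

Independent Poisson processes superpose: combined rate λ = 0.85 + 0.2 = 1.05 per kilobase.
Over the interval, μ = 1.05 × 8 = 8.4 (an 8-kb region = 8 kilobases).
P(N = 5) = e^(−8.4) · 8.4^5/5! ≈ 0.0784.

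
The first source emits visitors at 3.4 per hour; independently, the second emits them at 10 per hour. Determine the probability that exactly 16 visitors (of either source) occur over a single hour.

0.0783

Independent Poisson processes superpose: combined rate λ = 3.4 + 10 = 13.4 per hour.
So μ = 13.4.
P(N = 16) = e^(−13.4) · 13.4^16/16! ≈ 0.0783.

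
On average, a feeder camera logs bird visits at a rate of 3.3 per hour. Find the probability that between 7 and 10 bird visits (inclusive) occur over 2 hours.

0.4166

Over the interval, μ = 3.3 × 2 = 6.6 (2 hours).
P(7 ≤ N ≤ 10) = Σ_{j=7}^{10} e^(−6.6) · 6.6^j/j! ≈ 0.4166.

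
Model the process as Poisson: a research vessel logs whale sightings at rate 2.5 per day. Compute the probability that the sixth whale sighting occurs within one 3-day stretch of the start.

Over the interval, μ = 2.5 × 3 = 7.5 (a 3-day stretch = 3 days).
The sixth arrival falls in the interval iff at least 6 events occur there: P(S_6 ≤ t) = P(N ≥ 6) = 1 − P(N ≤ 5) ≈ 0.7586.

0.7586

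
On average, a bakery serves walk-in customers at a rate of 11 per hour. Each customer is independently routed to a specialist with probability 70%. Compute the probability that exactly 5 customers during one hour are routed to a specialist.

Thinning: the customers that are routed to a specialist themselves form a Poisson process with rate 0.7 × 11 = 7.7 per hour.
So μ = 7.7.
P(N = 5) = e^(−7.7) · 7.7^5/5! ≈ 0.1021.

0.1021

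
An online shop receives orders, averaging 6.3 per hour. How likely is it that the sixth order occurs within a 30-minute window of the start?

Over the interval, μ = 6.3 × 0.5 = 3.15 (a 30-minute window = 0.5 hours).
The sixth arrival falls in the interval iff at least 6 events occur there: P(S_6 ≤ t) = P(N ≥ 6) = 1 − P(N ≤ 5) ≈ 0.0998.

0.0998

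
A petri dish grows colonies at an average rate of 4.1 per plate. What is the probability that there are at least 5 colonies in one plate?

0.3907

With mean μ = 4.1 per plate,
P(N ≥ 5) = 1 − P(N ≤ 4) = 1 − Σ_{j=0}^{4} e^(−μ) μ^j/j! ≈ 0.3907.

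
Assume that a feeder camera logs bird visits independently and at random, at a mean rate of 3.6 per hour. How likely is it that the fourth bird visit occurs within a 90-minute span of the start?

Over the interval, μ = 3.6 × 1.5 = 5.4 (a 90-minute span = 1.5 hours).
The fourth arrival falls in the interval iff at least 4 events occur there: P(S_4 ≤ t) = P(N ≥ 4) = 1 − P(N ≤ 3) ≈ 0.7867.

0.7867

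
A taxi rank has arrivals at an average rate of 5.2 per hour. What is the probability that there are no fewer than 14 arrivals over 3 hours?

0.6917

Over the interval, μ = 5.2 × 3 = 15.6 (3 hours).
P(N ≥ 14) = 1 − P(N ≤ 13) = 1 − Σ_{j=0}^{13} e^(−μ) μ^j/j! ≈ 0.6917.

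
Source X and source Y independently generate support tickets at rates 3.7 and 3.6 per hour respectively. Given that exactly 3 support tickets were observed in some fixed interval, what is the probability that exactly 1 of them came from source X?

0.3698

Given the total, each event is independently from source X with probability p = λ_X/(λ_X+λ_Y) = 3.7/7.3 ≈ 0.5068.
So K ~ Binomial(3, 3.7/7.3): P(K = 1) = C(3,1) · (3.7/7.3)^1 · (3.6/7.3)^2 ≈ 0.3698.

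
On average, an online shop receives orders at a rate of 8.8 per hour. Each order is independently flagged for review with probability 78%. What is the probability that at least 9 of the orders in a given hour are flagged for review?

0.2534

Thinning: the orders that are flagged for review themselves form a Poisson process with rate 0.78 × 8.8 = 6.864 per hour.
So μ = 6.864.
P(N ≥ 9) = 1 − P(N ≤ 8) ≈ 0.2534.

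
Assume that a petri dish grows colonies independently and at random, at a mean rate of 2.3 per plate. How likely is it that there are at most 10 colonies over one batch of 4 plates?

0.6820

Over the interval, μ = 2.3 × 4 = 9.2 (a batch of 4 plates = 4 plates).
P(N ≤ 10) = Σ_{j=0}^{10} e^(−μ) μ^j/j! ≈ 0.6820.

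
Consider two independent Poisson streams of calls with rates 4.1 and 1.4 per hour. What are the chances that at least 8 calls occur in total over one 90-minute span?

0.5814

Independent Poisson processes superpose: combined rate λ = 4.1 + 1.4 = 5.5 per hour.
Over the interval, μ = 5.5 × 1.5 = 8.25 (a 90-minute span = 1.5 hours).
P(N ≥ 8) = 1 − P(N ≤ 7) ≈ 0.5814.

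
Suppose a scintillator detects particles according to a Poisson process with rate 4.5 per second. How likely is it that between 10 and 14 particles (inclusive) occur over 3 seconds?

0.4880

Over the interval, μ = 4.5 × 3 = 13.5 (3 seconds).
P(10 ≤ N ≤ 14) = Σ_{j=10}^{14} e^(−13.5) · 13.5^j/j! ≈ 0.4880.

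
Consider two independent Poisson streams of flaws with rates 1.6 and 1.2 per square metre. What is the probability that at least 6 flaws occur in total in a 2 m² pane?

0.4881

Independent Poisson processes superpose: combined rate λ = 1.6 + 1.2 = 2.8 per square metre.
Over the interval, μ = 2.8 × 2 = 5.6 (a 2 m² pane = 2 square metres).
P(N ≥ 6) = 1 − P(N ≤ 5) ≈ 0.4881.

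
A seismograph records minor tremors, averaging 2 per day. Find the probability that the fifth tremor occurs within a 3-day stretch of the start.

Over the interval, μ = 2 × 3 = 6 (a 3-day stretch = 3 days).
The fifth arrival falls in the interval iff at least 5 events occur there: P(S_5 ≤ t) = P(N ≥ 5) = 1 − P(N ≤ 4) ≈ 0.7149.

0.7149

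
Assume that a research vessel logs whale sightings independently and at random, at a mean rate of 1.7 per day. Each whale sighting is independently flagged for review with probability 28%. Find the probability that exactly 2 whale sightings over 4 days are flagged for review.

0.2700

Thinning: the whale sightings that are flagged for review themselves form a Poisson process with rate 0.28 × 1.7 = 0.476 per day.
Over the interval, μ = 0.476 × 4 = 1.904 (4 days).
P(N = 2) = e^(−1.904) · 1.904^2/2! ≈ 0.2700.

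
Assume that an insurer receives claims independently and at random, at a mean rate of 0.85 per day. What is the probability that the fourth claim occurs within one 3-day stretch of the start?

Over the interval, μ = 0.85 × 3 = 2.55 (a 3-day stretch = 3 days).
The fourth arrival falls in the interval iff at least 4 events occur there: P(S_4 ≤ t) = P(N ≥ 4) = 1 − P(N ≤ 3) ≈ 0.2532.

0.2532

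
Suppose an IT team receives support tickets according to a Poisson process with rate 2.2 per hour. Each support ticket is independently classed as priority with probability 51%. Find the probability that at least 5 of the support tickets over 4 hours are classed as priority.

Thinning: the support tickets that are classed as priority themselves form a Poisson process with rate 0.51 × 2.2 = 1.122 per hour.
Over the interval, μ = 1.122 × 4 = 4.488 (4 hours).
P(N ≥ 5) = 1 − P(N ≤ 4) ≈ 0.4656.

0.4656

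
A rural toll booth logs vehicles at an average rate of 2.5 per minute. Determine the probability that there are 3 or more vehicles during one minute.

0.4562

With mean μ = 2.5 per minute,
P(N ≥ 3) = 1 − P(N ≤ 2) = 1 − Σ_{j=0}^{2} e^(−μ) μ^j/j! ≈ 0.4562.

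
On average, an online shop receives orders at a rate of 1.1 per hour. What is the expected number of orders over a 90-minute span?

1.65

E[N] = λt = 1.1 × 1.5 = 1.65 (a 90-minute span = 1.5 hours).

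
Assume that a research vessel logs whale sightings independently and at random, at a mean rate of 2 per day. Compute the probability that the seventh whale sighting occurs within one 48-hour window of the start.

Over the interval, μ = 2 × 2 = 4 (a 48-hour window = 2 days).
The seventh arrival falls in the interval iff at least 7 events occur there: P(S_7 ≤ t) = P(N ≥ 7) = 1 − P(N ≤ 6) ≈ 0.1107.

0.1107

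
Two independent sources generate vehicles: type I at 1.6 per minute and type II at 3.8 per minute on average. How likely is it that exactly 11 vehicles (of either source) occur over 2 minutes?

0.1192

Independent Poisson processes superpose: combined rate λ = 1.6 + 3.8 = 5.4 per minute.
Over the interval, μ = 5.4 × 2 = 10.8 (2 minutes).
P(N = 11) = e^(−10.8) · 10.8^11/11! ≈ 0.1192.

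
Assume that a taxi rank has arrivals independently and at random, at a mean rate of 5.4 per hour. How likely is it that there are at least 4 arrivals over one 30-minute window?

0.2859

Over the interval, μ = 5.4 × 0.5 = 2.7 (a 30-minute window = 0.5 hours).
P(N ≥ 4) = 1 − P(N ≤ 3) = 1 − Σ_{j=0}^{3} e^(−μ) μ^j/j! ≈ 0.2859.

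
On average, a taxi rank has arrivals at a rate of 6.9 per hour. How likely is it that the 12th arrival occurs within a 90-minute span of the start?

0.3436

Over the interval, μ = 6.9 × 1.5 = 10.35 (a 90-minute span = 1.5 hours).
The 12th arrival falls in the interval iff at least 12 events occur there: P(S_12 ≤ t) = P(N ≥ 12) = 1 − P(N ≤ 11) ≈ 0.3436.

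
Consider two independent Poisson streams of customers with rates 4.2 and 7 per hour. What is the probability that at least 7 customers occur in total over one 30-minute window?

Independent Poisson processes superpose: combined rate λ = 4.2 + 7 = 11.2 per hour.
Over the interval, μ = 11.2 × 0.5 = 5.6 (a 30-minute window = 0.5 hours).
P(N ≥ 7) = 1 − P(N ≤ 6) ≈ 0.3297.

0.3297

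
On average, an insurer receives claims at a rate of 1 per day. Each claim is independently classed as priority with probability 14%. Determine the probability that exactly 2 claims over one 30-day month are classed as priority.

Thinning: the claims that are classed as priority themselves form a Poisson process with rate 0.14 × 1 = 0.14 per day.
Over the interval, μ = 0.14 × 30 = 4.2 (a 30-day month = 30 days).
P(N = 2) = e^(−4.2) · 4.2^2/2! ≈ 0.1323.

0.1323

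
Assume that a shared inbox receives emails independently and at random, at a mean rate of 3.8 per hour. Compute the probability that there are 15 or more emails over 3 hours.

0.1766

Over the interval, μ = 3.8 × 3 = 11.4 (3 hours).
P(N ≥ 15) = 1 − P(N ≤ 14) = 1 − Σ_{j=0}^{14} e^(−μ) μ^j/j! ≈ 0.1766.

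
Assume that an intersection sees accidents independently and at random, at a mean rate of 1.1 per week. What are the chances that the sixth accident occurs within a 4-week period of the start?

0.2801

Over the interval, μ = 1.1 × 4 = 4.4 (a 4-week period = 4 weeks).
The sixth arrival falls in the interval iff at least 6 events occur there: P(S_6 ≤ t) = P(N ≥ 6) = 1 − P(N ≤ 5) ≈ 0.2801.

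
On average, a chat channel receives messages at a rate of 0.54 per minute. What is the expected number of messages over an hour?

E[N] = λt = 0.54 × 60 = 32.4 (an hour = 60 minutes).

32.4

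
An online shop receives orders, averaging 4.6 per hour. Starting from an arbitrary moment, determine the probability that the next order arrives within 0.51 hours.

0.9042

Inter-arrival times are exponential with rate λ = 4.6 per hour.
P(T ≤ 0.51) = 1 − e^(−λt) = 1 − e^(−4.6 × 0.51) = 1 − e^(−2.346) ≈ 0.9042.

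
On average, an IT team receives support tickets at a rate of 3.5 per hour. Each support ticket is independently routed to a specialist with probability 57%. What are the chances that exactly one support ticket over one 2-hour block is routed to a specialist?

0.0738

Thinning: the support tickets that are routed to a specialist themselves form a Poisson process with rate 0.57 × 3.5 = 1.995 per hour.
Over the interval, μ = 1.995 × 2 = 3.99 (a 2-hour block = 2 hours).
P(N = 1) = e^(−3.99) · 3.99^1/1! ≈ 0.0738.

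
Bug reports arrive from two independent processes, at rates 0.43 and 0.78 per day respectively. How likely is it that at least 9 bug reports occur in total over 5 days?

0.1580

Independent Poisson processes superpose: combined rate λ = 0.43 + 0.78 = 1.21 per day.
Over the interval, μ = 1.21 × 5 = 6.05 (5 days).
P(N ≥ 9) = 1 − P(N ≤ 8) ≈ 0.1580.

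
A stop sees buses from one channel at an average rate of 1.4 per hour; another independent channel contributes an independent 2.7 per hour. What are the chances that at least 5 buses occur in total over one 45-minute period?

Independent Poisson processes superpose: combined rate λ = 1.4 + 2.7 = 4.1 per hour.
Over the interval, μ = 4.1 × 0.75 = 3.075 (a 45-minute period = 0.75 hours).
P(N ≥ 5) = 1 − P(N ≤ 4) ≈ 0.1975.

0.1975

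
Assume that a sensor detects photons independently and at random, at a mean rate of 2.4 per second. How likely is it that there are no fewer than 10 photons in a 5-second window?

Over the interval, μ = 2.4 × 5 = 12 (a 5-second window = 5 seconds).
P(N ≥ 10) = 1 − P(N ≤ 9) = 1 − Σ_{j=0}^{9} e^(−μ) μ^j/j! ≈ 0.7576.

0.7576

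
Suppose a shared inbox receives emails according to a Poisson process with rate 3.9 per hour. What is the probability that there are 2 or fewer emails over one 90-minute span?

Over the interval, μ = 3.9 × 1.5 = 5.85 (a 90-minute span = 1.5 hours).
P(N ≤ 2) = Σ_{j=0}^{2} e^(−μ) μ^j/j! ≈ 0.0690.

0.0690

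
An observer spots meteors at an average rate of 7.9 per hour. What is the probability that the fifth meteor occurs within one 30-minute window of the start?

0.3614

Over the interval, μ = 7.9 × 0.5 = 3.95 (a 30-minute window = 0.5 hours).
The fifth arrival falls in the interval iff at least 5 events occur there: P(S_5 ≤ t) = P(N ≥ 5) = 1 − P(N ≤ 4) ≈ 0.3614.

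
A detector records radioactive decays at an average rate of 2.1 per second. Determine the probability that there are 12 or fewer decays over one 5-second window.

0.7420

Over the interval, μ = 2.1 × 5 = 10.5 (a 5-second window = 5 seconds).
P(N ≤ 12) = Σ_{j=0}^{12} e^(−μ) μ^j/j! ≈ 0.7420.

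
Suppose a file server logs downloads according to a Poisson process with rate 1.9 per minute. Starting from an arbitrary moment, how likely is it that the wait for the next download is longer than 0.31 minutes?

The wait for the next event is exponential with rate λ = 1.9 per minute.
P(T > 0.31) = e^(−λt) = e^(−1.9 × 0.31) = e^(−0.589) ≈ 0.5549.

0.5549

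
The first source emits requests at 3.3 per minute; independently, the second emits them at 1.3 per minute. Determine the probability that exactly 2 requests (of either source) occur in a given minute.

Independent Poisson processes superpose: combined rate λ = 3.3 + 1.3 = 4.6 per minute.
So μ = 4.6.
P(N = 2) = e^(−4.6) · 4.6^2/2! ≈ 0.1063.

0.1063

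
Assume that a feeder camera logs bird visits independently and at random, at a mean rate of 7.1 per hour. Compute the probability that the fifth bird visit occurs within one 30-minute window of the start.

0.2840

Over the interval, μ = 7.1 × 0.5 = 3.55 (a 30-minute window = 0.5 hours).
The fifth arrival falls in the interval iff at least 5 events occur there: P(S_5 ≤ t) = P(N ≥ 5) = 1 − P(N ≤ 4) ≈ 0.2840.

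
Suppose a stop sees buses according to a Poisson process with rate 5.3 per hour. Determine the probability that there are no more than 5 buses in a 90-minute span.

Over the interval, μ = 5.3 × 1.5 = 7.95 (a 90-minute span = 1.5 hours).
P(N ≤ 5) = Σ_{j=0}^{5} e^(−μ) μ^j/j! ≈ 0.1959.

0.1959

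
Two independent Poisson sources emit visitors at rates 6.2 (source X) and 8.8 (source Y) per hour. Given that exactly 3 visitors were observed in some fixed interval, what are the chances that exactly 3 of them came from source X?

Given the total, each event is independently from source X with probability p = λ_X/(λ_X+λ_Y) = 6.2/15 ≈ 0.4133.
So K ~ Binomial(3, 6.2/15): P(K = 3) = C(3,3) · (6.2/15)^3 · (8.8/15)^0 ≈ 0.0706.

0.0706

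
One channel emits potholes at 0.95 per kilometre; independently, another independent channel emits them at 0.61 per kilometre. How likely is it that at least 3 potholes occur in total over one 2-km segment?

Independent Poisson processes superpose: combined rate λ = 0.95 + 0.61 = 1.56 per kilometre.
Over the interval, μ = 1.56 × 2 = 3.12 (a 2-km segment = 2 kilometres).
P(N ≥ 3) = 1 − P(N ≤ 2) ≈ 0.6032.

0.6032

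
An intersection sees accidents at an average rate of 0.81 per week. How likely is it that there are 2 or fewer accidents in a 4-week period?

Over the interval, μ = 0.81 × 4 = 3.24 (a 4-week period = 4 weeks).
P(N ≤ 2) = Σ_{j=0}^{2} e^(−μ) μ^j/j! ≈ 0.3716.

0.3716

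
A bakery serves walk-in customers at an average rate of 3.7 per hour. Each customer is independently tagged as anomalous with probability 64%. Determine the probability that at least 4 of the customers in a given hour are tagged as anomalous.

0.2146

Thinning: the customers that are tagged as anomalous themselves form a Poisson process with rate 0.64 × 3.7 = 2.368 per hour.
So μ = 2.368.
P(N ≥ 4) = 1 − P(N ≤ 3) ≈ 0.2146.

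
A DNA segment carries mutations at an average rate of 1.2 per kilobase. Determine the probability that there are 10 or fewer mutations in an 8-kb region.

0.6329

Over the interval, μ = 1.2 × 8 = 9.6 (an 8-kb region = 8 kilobases).
P(N ≤ 10) = Σ_{j=0}^{10} e^(−μ) μ^j/j! ≈ 0.6329.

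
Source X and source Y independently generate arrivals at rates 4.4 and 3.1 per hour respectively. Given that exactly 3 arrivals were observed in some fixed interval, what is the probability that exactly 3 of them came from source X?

Given the total, each event is independently from source X with probability p = λ_X/(λ_X+λ_Y) = 4.4/7.5 ≈ 0.5867.
So K ~ Binomial(3, 4.4/7.5): P(K = 3) = C(3,3) · (4.4/7.5)^3 · (3.1/7.5)^0 ≈ 0.2019.

0.2019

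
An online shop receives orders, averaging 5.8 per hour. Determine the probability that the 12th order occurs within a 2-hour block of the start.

Over the interval, μ = 5.8 × 2 = 11.6 (a 2-hour block = 2 hours).
The 12th arrival falls in the interval iff at least 12 events occur there: P(S_12 ≤ t) = P(N ≥ 12) = 1 − P(N ≤ 11) ≈ 0.4920.

0.4920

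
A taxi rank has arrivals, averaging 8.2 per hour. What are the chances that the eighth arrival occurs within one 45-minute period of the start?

0.2769

Over the interval, μ = 8.2 × 0.75 = 6.15 (a 45-minute period = 0.75 hours).
The eighth arrival falls in the interval iff at least 8 events occur there: P(S_8 ≤ t) = P(N ≥ 8) = 1 − P(N ≤ 7) ≈ 0.2769.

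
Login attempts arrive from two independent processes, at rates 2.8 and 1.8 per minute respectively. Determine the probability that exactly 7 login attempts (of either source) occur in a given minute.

0.0869

Independent Poisson processes superpose: combined rate λ = 2.8 + 1.8 = 4.6 per minute.
So μ = 4.6.
P(N = 7) = e^(−4.6) · 4.6^7/7! ≈ 0.0869.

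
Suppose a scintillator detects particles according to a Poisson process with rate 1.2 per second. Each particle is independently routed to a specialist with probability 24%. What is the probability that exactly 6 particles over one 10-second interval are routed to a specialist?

Thinning: the particles that are routed to a specialist themselves form a Poisson process with rate 0.24 × 1.2 = 0.288 per second.
Over the interval, μ = 0.288 × 10 = 2.88 (a 10-second interval = 10 seconds).
P(N = 6) = e^(−2.88) · 2.88^6/6! ≈ 0.0445.

0.0445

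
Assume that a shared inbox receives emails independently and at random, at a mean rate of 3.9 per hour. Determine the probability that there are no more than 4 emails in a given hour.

With mean μ = 3.9 per hour,
P(N ≤ 4) = Σ_{j=0}^{4} e^(−μ) μ^j/j! ≈ 0.6484.

0.6484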